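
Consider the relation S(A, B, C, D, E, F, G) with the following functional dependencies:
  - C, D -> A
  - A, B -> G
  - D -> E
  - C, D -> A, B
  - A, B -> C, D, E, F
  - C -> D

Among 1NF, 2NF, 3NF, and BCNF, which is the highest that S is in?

2NF

Candidate keys: {A, B}, {C}. Prime attributes: {A, B, C}.
D -> E: {D}⁺ = {D, E}, which is not all of the attributes, so the left side is not a superkey — BCNF is violated.
Because {E} is non-prime and the left side of D -> E is not a superkey, the relation is not in 3NF.
Checking every proper subset of each key, none determines a non-prime attribute — 2NF is satisfied.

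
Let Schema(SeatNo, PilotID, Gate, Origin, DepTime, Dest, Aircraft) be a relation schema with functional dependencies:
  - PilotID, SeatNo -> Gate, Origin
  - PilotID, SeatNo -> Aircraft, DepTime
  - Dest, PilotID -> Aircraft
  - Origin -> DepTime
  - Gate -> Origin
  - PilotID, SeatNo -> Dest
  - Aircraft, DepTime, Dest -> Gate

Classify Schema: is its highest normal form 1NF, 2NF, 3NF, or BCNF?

Candidate key: {PilotID, SeatNo}. Prime attributes: {PilotID, SeatNo}.
For Dest, PilotID -> Aircraft we have {Dest, PilotID}⁺ = {Aircraft, Dest, PilotID}; {Dest, PilotID} is not a superkey, so BCNF fails.
Because {Aircraft} is non-prime and the left side of Dest, PilotID -> Aircraft is not a superkey, the relation is not in 3NF.
Checking every proper subset of each key, none determines a non-prime attribute — 2NF is satisfied.

2NF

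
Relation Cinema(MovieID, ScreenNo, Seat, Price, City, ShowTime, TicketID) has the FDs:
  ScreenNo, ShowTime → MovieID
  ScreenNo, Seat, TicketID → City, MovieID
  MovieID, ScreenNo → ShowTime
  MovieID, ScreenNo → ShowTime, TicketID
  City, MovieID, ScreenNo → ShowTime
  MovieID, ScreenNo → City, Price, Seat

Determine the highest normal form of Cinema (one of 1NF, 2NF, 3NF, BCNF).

Candidate keys: {MovieID, ScreenNo}, {ScreenNo, Seat, TicketID}, {ScreenNo, ShowTime}. Prime attributes: {MovieID, ScreenNo, Seat, ShowTime, TicketID}.
Each dependency's left side is a superkey — BCNF holds.

BCNF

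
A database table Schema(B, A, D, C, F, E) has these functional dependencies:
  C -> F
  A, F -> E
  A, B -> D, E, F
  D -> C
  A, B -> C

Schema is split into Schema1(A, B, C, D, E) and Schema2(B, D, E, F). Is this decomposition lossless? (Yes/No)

Yes

Schema1 ∩ Schema2 = {B, D, E}; its closure under F is {B, C, D, E, F}.
Since Schema2 ⊆ {B, C, D, E, F}, the intersection is a superkey of Schema2; the decomposition is lossless.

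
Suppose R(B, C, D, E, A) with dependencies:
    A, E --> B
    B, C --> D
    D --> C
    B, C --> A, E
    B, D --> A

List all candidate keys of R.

{A, C, E}, {A, D, E}, {B, C}, {B, D}

{B, C}⁺ = {A, B, C, D, E} — all of the relation — so {B, C} is a candidate key.
{B, D}⁺ = {A, B, C, D, E} — all of the relation — so {B, D} is a candidate key.
{A, C, E}⁺ = {A, B, C, D, E} — all of the relation — so {A, C, E} is a candidate key.
{A, D, E}⁺ = {A, B, C, D, E} — all of the relation — so {A, D, E} is a candidate key.
These are minimal and exhaustive — every other superkey contains one of them.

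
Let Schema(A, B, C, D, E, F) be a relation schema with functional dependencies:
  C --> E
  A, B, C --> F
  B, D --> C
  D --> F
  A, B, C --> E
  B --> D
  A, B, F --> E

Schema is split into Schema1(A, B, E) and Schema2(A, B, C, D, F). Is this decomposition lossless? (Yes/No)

Yes

Schema1 ∩ Schema2 = {A, B}; its closure under F is {A, B, C, D, E, F}.
This includes all of Schema1, so the common attributes are a superkey of Schema1 — the join is lossless.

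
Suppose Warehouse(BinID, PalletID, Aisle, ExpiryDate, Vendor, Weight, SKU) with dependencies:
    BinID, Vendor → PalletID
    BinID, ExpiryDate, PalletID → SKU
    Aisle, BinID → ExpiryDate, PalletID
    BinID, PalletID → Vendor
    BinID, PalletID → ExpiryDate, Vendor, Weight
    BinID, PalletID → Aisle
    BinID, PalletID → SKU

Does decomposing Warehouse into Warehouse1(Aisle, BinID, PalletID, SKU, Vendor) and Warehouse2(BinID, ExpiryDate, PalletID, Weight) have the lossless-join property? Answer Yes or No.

The shared attributes are {BinID, PalletID} and {BinID, PalletID}⁺ = {Aisle, BinID, ExpiryDate, PalletID, SKU, Vendor, Weight}.
Since Warehouse1 ⊆ {Aisle, BinID, ExpiryDate, PalletID, SKU, Vendor, Weight}, the intersection is a superkey of Warehouse1; the decomposition is lossless.

Yes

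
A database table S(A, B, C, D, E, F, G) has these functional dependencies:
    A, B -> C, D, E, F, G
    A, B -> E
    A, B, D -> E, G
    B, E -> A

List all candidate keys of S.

{A, B}, {B, E}

No FD produces {B}, so it must be in every candidate key.
{A, B}⁺ = {A, B, C, D, E, F, G}, which is every attribute, so {A, B} is a candidate key.
{B, E}⁺ = {A, B, C, D, E, F, G}, which is every attribute, so {B, E} is a candidate key.
These are minimal and exhaustive — every other superkey contains one of them.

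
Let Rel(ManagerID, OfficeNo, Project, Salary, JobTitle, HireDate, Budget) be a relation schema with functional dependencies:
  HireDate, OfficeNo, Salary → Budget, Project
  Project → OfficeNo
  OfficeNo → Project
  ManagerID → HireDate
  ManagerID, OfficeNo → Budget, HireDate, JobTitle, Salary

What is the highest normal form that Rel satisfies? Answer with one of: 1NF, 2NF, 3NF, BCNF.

1NF

Candidate keys: {ManagerID, OfficeNo}, {ManagerID, Project}. Prime attributes: {ManagerID, OfficeNo, Project}.
HireDate, OfficeNo, Salary → Budget, Project: {HireDate, OfficeNo, Salary}⁺ = {Budget, HireDate, OfficeNo, Project, Salary}, which is not all of the attributes, so the left side is not a superkey — BCNF is violated.
Because {Budget} is non-prime and the left side of HireDate, OfficeNo, Salary → Budget, Project is not a superkey, the relation is not in 3NF.
The proper key subset {ManagerID} of {ManagerID, OfficeNo} determines non-prime {HireDate}, so the relation is not even in 2NF.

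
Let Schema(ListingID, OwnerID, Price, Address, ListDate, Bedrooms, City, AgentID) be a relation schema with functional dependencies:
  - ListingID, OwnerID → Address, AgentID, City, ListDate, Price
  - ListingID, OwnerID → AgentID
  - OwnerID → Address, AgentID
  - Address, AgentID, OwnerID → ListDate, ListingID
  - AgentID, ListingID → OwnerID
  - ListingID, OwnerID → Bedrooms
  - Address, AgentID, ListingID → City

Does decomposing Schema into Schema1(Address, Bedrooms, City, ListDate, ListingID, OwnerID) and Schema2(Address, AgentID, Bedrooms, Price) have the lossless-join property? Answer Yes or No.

No

Schema1 ∩ Schema2 = {Address, Bedrooms}; its closure under F is {Address, Bedrooms}.
The closure covers neither Schema1 nor Schema2 entirely; the join is not lossless.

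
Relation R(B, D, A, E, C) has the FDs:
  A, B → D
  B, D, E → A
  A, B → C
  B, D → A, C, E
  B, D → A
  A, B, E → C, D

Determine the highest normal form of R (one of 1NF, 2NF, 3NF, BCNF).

Candidate keys: {A, B}, {B, D}. Prime attributes: {A, B, D}.
Each dependency's left side is a superkey — BCNF holds.

BCNF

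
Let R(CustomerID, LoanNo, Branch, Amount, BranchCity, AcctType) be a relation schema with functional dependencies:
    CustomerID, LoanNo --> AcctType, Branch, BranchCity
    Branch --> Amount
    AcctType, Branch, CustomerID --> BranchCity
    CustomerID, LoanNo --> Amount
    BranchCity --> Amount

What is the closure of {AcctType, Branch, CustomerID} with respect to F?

{AcctType, Amount, Branch, BranchCity, CustomerID}

Start with {AcctType, Branch, CustomerID}.
Branch --> Amount applies; add {Amount} → now {AcctType, Amount, Branch, CustomerID}.
AcctType, Branch, CustomerID --> BranchCity applies; add {BranchCity} → now {AcctType, Amount, Branch, BranchCity, CustomerID}.
No further FD applies.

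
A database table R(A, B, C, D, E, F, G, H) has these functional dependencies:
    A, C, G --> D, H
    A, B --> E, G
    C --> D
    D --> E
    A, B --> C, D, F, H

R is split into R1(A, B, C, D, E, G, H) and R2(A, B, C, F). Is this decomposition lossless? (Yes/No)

Yes

R1 ∩ R2 = {A, B, C}; its closure under F is {A, B, C, D, E, F, G, H}.
R1 is contained in that closure, so R1 ∩ R2 --> R1 holds and the join is lossless.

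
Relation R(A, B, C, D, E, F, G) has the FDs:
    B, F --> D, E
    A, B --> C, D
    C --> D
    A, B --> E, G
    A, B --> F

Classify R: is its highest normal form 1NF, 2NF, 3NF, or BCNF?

Candidate key: {A, B}. Prime attributes: {A, B}.
B, F --> D, E breaks BCNF: {B, F}⁺ = {B, D, E, F}, so {B, F} is not a superkey.
B, F --> D, E determines the non-prime attributes {D, E} from a non-superkey — 3NF is violated.
No non-prime attribute depends on a proper subset of any candidate key, so 2NF holds.

2NF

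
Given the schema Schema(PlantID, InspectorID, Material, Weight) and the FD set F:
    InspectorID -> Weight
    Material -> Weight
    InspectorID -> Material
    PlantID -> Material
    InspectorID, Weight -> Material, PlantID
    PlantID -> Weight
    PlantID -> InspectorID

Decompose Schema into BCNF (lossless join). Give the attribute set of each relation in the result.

Candidate keys of the original relation: {InspectorID}, {PlantID}.
{InspectorID, Material, PlantID, Weight}: {Material} determines {Material, Weight} here but is not a superkey — split on Material -> Weight, giving {Material, Weight} and {InspectorID, Material, PlantID}.
{Material, Weight}: every determinant is a superkey — BCNF.
{InspectorID, Material, PlantID}: every determinant is a superkey — BCNF.

{InspectorID, Material, PlantID}; {Material, Weight}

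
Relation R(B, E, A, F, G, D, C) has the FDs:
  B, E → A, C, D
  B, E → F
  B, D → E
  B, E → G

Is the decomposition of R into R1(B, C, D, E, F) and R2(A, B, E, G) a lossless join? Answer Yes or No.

Yes

The shared attributes are {B, E} and {B, E}⁺ = {A, B, C, D, E, F, G}.
R1 is contained in that closure, so R1 ∩ R2 → R1 holds and the join is lossless.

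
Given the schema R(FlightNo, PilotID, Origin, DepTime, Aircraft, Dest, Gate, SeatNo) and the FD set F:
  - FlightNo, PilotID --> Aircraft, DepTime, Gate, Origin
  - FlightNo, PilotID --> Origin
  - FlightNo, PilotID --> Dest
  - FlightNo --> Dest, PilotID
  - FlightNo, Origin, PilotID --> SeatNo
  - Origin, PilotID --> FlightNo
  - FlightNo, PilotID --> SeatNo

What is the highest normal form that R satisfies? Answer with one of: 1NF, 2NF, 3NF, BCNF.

Candidate keys: {FlightNo}, {Origin, PilotID}. Prime attributes: {FlightNo, Origin, PilotID}.
Every FD has a superkey on the left, so the relation is in BCNF.

BCNF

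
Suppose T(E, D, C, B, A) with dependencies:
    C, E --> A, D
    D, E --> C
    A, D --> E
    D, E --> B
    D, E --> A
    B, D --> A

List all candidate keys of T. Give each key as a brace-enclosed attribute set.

{A, D}⁺ = {A, B, C, D, E}, which is every attribute, so {A, D} is a candidate key.
{B, D}⁺ = {A, B, C, D, E}, which is every attribute, so {B, D} is a candidate key.
{C, E}⁺ = {A, B, C, D, E}, which is every attribute, so {C, E} is a candidate key.
{D, E}⁺ = {A, B, C, D, E}, which is every attribute, so {D, E} is a candidate key.
These are minimal and exhaustive — every other superkey contains one of them.

{A, D}, {B, D}, {C, E}, {D, E}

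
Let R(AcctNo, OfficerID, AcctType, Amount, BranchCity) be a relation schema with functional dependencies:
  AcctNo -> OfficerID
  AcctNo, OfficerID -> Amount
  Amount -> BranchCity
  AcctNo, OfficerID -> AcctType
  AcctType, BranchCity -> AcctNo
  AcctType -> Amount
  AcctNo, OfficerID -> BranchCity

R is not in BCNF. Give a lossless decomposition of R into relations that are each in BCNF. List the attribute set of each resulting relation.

Candidate keys of the original relation: {AcctNo}, {AcctType}.
Within {AcctNo, AcctType, Amount, BranchCity, OfficerID}: {Amount}⁺ ∩ {AcctNo, AcctType, Amount, BranchCity, OfficerID} = {Amount, BranchCity}, not the whole set, so Amount -> BranchCity violates BCNF; decompose into {Amount, BranchCity} and {AcctNo, AcctType, Amount, OfficerID}.
{Amount, BranchCity} has no BCNF violation.
{AcctNo, AcctType, Amount, OfficerID} has no BCNF violation.

{AcctNo, AcctType, Amount, OfficerID}; {Amount, BranchCity}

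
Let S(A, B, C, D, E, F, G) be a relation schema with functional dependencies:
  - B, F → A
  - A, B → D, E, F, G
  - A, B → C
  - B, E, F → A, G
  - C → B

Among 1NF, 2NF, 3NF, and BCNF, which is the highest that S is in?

3NF

Candidate keys: {A, B}, {A, C}, {B, F}, {C, F}. Prime attributes: {A, B, C, F}.
C → B: {C}⁺ = {B, C}, which is not all of the attributes, so the left side is not a superkey — BCNF is violated.
Since {B} ⊆ prime attributes and every other non-superkey FD also has a prime right side, the schema is in 3NF.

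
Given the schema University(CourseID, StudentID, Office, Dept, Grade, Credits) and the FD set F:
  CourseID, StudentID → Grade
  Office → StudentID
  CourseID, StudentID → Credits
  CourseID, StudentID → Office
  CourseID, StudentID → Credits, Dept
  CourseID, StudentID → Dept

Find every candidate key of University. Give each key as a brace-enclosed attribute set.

Attributes never on any right-hand side: {CourseID} — every candidate key must contain it.
{CourseID, Office} is a candidate key since {CourseID, Office}⁺ = {CourseID, Credits, Dept, Grade, Office, StudentID} covers every attribute.
{CourseID, StudentID} is a candidate key since {CourseID, StudentID}⁺ = {CourseID, Credits, Dept, Grade, Office, StudentID} covers every attribute.
These are minimal and exhaustive — every other superkey contains one of them.

{CourseID, Office}, {CourseID, StudentID}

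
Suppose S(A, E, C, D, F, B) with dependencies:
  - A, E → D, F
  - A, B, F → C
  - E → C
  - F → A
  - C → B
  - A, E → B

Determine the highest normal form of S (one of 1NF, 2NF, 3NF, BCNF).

1NF

Candidate keys: {A, E}, {E, F}. Prime attributes: {A, E, F}.
A, B, F → C: {A, B, F}⁺ = {A, B, C, F}, which is not all of the attributes, so the left side is not a superkey — BCNF is violated.
A, B, F → C determines the non-prime attribute {C} from a non-superkey — 3NF is violated.
{E} is a proper subset of the key {A, E}, and {E}⁺ contains the non-prime attributes {B, C} — a partial dependency, so 2NF is violated.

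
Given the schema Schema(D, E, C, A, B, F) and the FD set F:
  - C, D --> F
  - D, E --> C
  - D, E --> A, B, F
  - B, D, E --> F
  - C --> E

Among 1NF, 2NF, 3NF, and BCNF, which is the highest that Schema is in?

3NF

Candidate keys: {C, D}, {D, E}. Prime attributes: {C, D, E}.
C --> E breaks BCNF: {C}⁺ = {C, E}, so {C} is not a superkey.
Since {E} ⊆ prime attributes and every other non-superkey FD also has a prime right side, the schema is in 3NF.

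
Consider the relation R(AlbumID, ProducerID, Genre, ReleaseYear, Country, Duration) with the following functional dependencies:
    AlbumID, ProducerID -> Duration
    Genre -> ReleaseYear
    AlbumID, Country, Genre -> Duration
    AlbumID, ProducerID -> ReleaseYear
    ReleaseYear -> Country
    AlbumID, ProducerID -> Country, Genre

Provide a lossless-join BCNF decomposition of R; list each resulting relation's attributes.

Candidate key of the original relation: {AlbumID, ProducerID}.
{AlbumID, Country, Duration, Genre, ProducerID, ReleaseYear}: {Genre} determines {Country, Genre, ReleaseYear} here but is not a superkey — split on Genre -> Country, ReleaseYear, giving {Country, Genre, ReleaseYear} and {AlbumID, Duration, Genre, ProducerID}.
{Country, Genre, ReleaseYear}: {ReleaseYear} determines {Country, ReleaseYear} here but is not a superkey — split on ReleaseYear -> Country, giving {Country, ReleaseYear} and {Genre, ReleaseYear}.
{Country, ReleaseYear} is in BCNF.
{Genre, ReleaseYear} is in BCNF.
{AlbumID, Duration, Genre, ProducerID}: {AlbumID, Genre} determines {AlbumID, Duration, Genre} here but is not a superkey — split on AlbumID, Genre -> Duration, giving {AlbumID, Duration, Genre} and {AlbumID, Genre, ProducerID}.
{AlbumID, Duration, Genre} is in BCNF.
{AlbumID, Genre, ProducerID} is in BCNF.

{AlbumID, Duration, Genre}; {AlbumID, Genre, ProducerID}; {Country, ReleaseYear}; {Genre, ReleaseYear}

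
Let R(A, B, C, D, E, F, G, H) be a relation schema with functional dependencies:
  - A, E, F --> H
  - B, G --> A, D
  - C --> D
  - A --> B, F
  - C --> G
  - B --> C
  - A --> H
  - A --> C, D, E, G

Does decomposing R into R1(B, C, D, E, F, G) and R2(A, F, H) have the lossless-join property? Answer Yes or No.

No

Common attributes: {F}; their closure is {F}.
Neither R1 nor R2 is contained in that closure, so the decomposition is lossy.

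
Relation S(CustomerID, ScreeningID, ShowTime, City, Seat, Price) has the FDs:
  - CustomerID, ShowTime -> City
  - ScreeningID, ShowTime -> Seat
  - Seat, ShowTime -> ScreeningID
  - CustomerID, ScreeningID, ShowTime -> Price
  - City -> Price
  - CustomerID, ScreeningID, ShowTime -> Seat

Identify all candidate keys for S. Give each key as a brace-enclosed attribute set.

Attributes never on any right-hand side: {CustomerID, ShowTime} — every candidate key must contain all of them.
{CustomerID, ScreeningID, ShowTime}⁺ = {City, CustomerID, Price, ScreeningID, Seat, ShowTime}, which is every attribute, so {CustomerID, ScreeningID, ShowTime} is a candidate key.
{CustomerID, Seat, ShowTime}⁺ = {City, CustomerID, Price, ScreeningID, Seat, ShowTime}, which is every attribute, so {CustomerID, Seat, ShowTime} is a candidate key.
Any other superkey properly contains one of these, so there are no further candidate keys.

{CustomerID, ScreeningID, ShowTime}, {CustomerID, Seat, ShowTime}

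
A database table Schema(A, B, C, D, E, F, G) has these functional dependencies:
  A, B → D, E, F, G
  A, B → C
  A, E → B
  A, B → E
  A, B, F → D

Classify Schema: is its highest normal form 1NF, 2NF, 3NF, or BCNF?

Candidate keys: {A, B}, {A, E}. Prime attributes: {A, B, E}.
Each dependency's left side is a superkey — BCNF holds.

BCNF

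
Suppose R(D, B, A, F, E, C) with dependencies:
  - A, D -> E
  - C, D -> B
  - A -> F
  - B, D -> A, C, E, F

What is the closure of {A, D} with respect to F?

Start with {A, D}.
A, D -> E applies; add {E} → now {A, D, E}.
A -> F applies; add {F} → now {A, D, E, F}.
No further FD applies.

{A, D, E, F}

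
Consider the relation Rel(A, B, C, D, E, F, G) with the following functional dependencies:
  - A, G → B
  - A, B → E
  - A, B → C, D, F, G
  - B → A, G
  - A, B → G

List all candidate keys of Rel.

{B}⁺ = {A, B, C, D, E, F, G} — all of the relation — so {B} is a candidate key.
{A, G}⁺ = {A, B, C, D, E, F, G} — all of the relation — so {A, G} is a candidate key.
No proper subset of any of these is a key, and no other minimal superkey exists.

{A, G}, {B}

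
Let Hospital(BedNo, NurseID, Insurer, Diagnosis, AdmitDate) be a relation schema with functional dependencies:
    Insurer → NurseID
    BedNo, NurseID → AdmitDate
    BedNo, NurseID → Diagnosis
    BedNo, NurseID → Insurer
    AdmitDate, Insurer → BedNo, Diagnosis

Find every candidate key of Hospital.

{AdmitDate, Insurer}, {BedNo, Insurer}, {BedNo, NurseID}

{AdmitDate, Insurer}⁺ = {AdmitDate, BedNo, Diagnosis, Insurer, NurseID} — all of the relation — so {AdmitDate, Insurer} is a candidate key.
{BedNo, Insurer}⁺ = {AdmitDate, BedNo, Diagnosis, Insurer, NurseID} — all of the relation — so {BedNo, Insurer} is a candidate key.
{BedNo, NurseID}⁺ = {AdmitDate, BedNo, Diagnosis, Insurer, NurseID} — all of the relation — so {BedNo, NurseID} is a candidate key.
Any other superkey properly contains one of these, so there are no further candidate keys.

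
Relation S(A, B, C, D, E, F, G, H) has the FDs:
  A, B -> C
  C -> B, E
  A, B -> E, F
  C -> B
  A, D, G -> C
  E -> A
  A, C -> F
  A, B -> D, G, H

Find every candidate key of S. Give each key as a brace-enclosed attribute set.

{A, B}, {A, D, G}, {B, E}, {C}, {D, E, G}

Closure of {C} is {A, B, C, D, E, F, G, H}, the whole schema; {C} is a candidate key.
Closure of {A, B} is {A, B, C, D, E, F, G, H}, the whole schema; {A, B} is a candidate key.
Closure of {B, E} is {A, B, C, D, E, F, G, H}, the whole schema; {B, E} is a candidate key.
Closure of {A, D, G} is {A, B, C, D, E, F, G, H}, the whole schema; {A, D, G} is a candidate key.
Closure of {D, E, G} is {A, B, C, D, E, F, G, H}, the whole schema; {D, E, G} is a candidate key.
Any other superkey properly contains one of these, so there are no further candidate keys.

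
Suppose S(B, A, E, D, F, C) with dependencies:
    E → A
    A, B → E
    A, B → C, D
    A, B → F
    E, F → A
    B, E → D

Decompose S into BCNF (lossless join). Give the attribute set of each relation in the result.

Candidate keys of the original relation: {A, B}, {B, E}.
{A, B, C, D, E, F}: {E} determines {A, E} here but is not a superkey — split on E → A, giving {A, E} and {B, C, D, E, F}.
{A, E}: every determinant is a superkey — BCNF.
{B, C, D, E, F}: every determinant is a superkey — BCNF.

{A, E}; {B, C, D, E, F}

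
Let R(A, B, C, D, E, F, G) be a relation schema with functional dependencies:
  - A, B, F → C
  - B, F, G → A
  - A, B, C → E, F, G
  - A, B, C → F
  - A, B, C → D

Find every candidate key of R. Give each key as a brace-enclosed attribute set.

No FD produces {B}, so it must be in every candidate key.
Closure of {A, B, C} is {A, B, C, D, E, F, G}, the whole schema; {A, B, C} is a candidate key.
Closure of {A, B, F} is {A, B, C, D, E, F, G}, the whole schema; {A, B, F} is a candidate key.
Closure of {B, F, G} is {A, B, C, D, E, F, G}, the whole schema; {B, F, G} is a candidate key.
Any other superkey properly contains one of these, so there are no further candidate keys.

{A, B, C}, {A, B, F}, {B, F, G}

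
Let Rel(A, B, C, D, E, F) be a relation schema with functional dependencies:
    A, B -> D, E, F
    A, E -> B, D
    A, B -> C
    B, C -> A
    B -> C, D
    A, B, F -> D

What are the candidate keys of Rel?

{A, E}, {B}

Closure of {B} is {A, B, C, D, E, F}, the whole schema; {B} is a candidate key.
Closure of {A, E} is {A, B, C, D, E, F}, the whole schema; {A, E} is a candidate key.
No proper subset of any of these is a key, and no other minimal superkey exists.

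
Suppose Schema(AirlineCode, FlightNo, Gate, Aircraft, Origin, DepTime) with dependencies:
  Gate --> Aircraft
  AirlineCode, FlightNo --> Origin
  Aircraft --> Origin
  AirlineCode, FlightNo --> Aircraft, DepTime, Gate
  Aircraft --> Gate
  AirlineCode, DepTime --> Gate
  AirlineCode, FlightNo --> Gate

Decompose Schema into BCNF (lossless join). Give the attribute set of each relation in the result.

Candidate key of the original relation: {AirlineCode, FlightNo}.
{Aircraft, AirlineCode, DepTime, FlightNo, Gate, Origin}: {Gate} determines {Aircraft, Gate, Origin} here but is not a superkey — split on Gate --> Aircraft, Origin, giving {Aircraft, Gate, Origin} and {AirlineCode, DepTime, FlightNo, Gate}.
{Aircraft, Gate, Origin}: every determinant is a superkey — BCNF.
{AirlineCode, DepTime, FlightNo, Gate}: {AirlineCode, DepTime} determines {AirlineCode, DepTime, Gate} here but is not a superkey — split on AirlineCode, DepTime --> Gate, giving {AirlineCode, DepTime, Gate} and {AirlineCode, DepTime, FlightNo}.
{AirlineCode, DepTime, Gate}: every determinant is a superkey — BCNF.
{AirlineCode, DepTime, FlightNo}: every determinant is a superkey — BCNF.

{Aircraft, Gate, Origin}; {AirlineCode, DepTime, FlightNo}; {AirlineCode, DepTime, Gate}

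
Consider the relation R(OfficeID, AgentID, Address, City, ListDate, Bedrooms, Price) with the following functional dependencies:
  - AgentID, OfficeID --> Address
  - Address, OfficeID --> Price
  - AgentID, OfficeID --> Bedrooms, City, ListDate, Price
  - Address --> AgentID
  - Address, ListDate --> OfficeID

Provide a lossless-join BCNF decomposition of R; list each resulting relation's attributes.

{Address, AgentID}; {Address, Bedrooms, City, ListDate, OfficeID, Price}

Candidate keys of the original relation: {Address, ListDate}, {Address, OfficeID}, {AgentID, OfficeID}.
{Address, AgentID, Bedrooms, City, ListDate, OfficeID, Price}: {Address} determines {Address, AgentID} here but is not a superkey — split on Address --> AgentID, giving {Address, AgentID} and {Address, Bedrooms, City, ListDate, OfficeID, Price}.
{Address, AgentID} is in BCNF.
{Address, Bedrooms, City, ListDate, OfficeID, Price} is in BCNF.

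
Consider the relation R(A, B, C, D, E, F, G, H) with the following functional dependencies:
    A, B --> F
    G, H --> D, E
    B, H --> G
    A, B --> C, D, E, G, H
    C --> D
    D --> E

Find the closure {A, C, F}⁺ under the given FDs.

Start with {A, C, F}.
C --> D applies; add {D} → now {A, C, D, F}.
D --> E applies; add {E} → now {A, C, D, E, F}.
No further FD applies.

{A, C, D, E, F}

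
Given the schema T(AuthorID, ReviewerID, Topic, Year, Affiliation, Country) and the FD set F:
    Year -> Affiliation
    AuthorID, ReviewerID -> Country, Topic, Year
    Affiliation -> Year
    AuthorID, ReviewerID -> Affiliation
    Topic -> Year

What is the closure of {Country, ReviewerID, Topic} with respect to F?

{Affiliation, Country, ReviewerID, Topic, Year}

Start with {Country, ReviewerID, Topic}.
Topic -> Year applies; add {Year} → now {Country, ReviewerID, Topic, Year}.
Year -> Affiliation applies; add {Affiliation} → now {Affiliation, Country, ReviewerID, Topic, Year}.
No further FD applies.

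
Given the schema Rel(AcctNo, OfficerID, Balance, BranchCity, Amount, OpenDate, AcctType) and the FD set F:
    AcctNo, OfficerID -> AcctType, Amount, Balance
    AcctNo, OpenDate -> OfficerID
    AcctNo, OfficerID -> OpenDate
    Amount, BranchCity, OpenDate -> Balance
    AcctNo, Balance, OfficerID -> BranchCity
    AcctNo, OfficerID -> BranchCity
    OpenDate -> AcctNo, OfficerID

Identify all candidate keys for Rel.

{AcctNo, OfficerID}, {OpenDate}

{OpenDate}⁺ = {AcctNo, AcctType, Amount, Balance, BranchCity, OfficerID, OpenDate}, which is every attribute, so {OpenDate} is a candidate key.
{AcctNo, OfficerID}⁺ = {AcctNo, AcctType, Amount, Balance, BranchCity, OfficerID, OpenDate}, which is every attribute, so {AcctNo, OfficerID} is a candidate key.
No proper subset of any of these is a key, and no other minimal superkey exists.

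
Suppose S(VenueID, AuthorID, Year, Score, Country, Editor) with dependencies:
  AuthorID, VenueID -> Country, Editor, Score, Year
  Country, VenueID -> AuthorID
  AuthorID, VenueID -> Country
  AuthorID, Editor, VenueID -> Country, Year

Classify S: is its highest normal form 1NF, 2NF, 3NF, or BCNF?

BCNF

Candidate keys: {AuthorID, VenueID}, {Country, VenueID}. Prime attributes: {AuthorID, Country, VenueID}.
The left-hand side of every FD is a superkey, so BCNF is satisfied.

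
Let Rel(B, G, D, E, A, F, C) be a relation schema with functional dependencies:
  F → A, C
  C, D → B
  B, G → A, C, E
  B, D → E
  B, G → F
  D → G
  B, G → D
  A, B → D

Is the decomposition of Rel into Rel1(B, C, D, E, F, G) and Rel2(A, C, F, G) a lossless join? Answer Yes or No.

Common attributes: {C, F, G}; their closure is {A, C, F, G}.
This includes all of Rel2, so the common attributes are a superkey of Rel2 — the join is lossless.

Yes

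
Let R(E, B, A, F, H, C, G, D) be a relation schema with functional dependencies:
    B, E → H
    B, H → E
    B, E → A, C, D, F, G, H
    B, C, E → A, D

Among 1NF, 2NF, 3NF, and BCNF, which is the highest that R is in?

BCNF

Candidate keys: {B, E}, {B, H}. Prime attributes: {B, E, H}.
Each dependency's left side is a superkey — BCNF holds.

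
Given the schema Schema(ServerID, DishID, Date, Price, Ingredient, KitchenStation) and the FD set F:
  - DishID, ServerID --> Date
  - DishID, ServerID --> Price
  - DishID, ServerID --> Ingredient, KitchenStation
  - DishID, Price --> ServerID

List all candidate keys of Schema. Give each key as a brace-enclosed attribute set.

{DishID} never appears on the right of any FD, so every key must include it.
{DishID, Price}⁺ = {Date, DishID, Ingredient, KitchenStation, Price, ServerID}, which is every attribute, so {DishID, Price} is a candidate key.
{DishID, ServerID}⁺ = {Date, DishID, Ingredient, KitchenStation, Price, ServerID}, which is every attribute, so {DishID, ServerID} is a candidate key.
These are minimal and exhaustive — every other superkey contains one of them.

{DishID, Price}, {DishID, ServerID}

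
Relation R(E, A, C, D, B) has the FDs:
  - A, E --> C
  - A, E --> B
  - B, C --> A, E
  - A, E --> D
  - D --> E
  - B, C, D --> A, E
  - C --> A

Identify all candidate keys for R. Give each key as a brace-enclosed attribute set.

{A, D}, {A, E}, {B, C}, {C, D}, {C, E}

{A, D}⁺ = {A, B, C, D, E}, which is every attribute, so {A, D} is a candidate key.
{A, E}⁺ = {A, B, C, D, E}, which is every attribute, so {A, E} is a candidate key.
{B, C}⁺ = {A, B, C, D, E}, which is every attribute, so {B, C} is a candidate key.
{C, D}⁺ = {A, B, C, D, E}, which is every attribute, so {C, D} is a candidate key.
{C, E}⁺ = {A, B, C, D, E}, which is every attribute, so {C, E} is a candidate key.
These are minimal and exhaustive — every other superkey contains one of them.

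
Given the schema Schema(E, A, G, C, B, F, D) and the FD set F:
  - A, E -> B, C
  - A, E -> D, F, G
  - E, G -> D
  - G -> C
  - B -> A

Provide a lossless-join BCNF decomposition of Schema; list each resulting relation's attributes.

{A, B}; {B, E, F, G}; {C, G}; {D, E, G}

Candidate keys of the original relation: {A, E}, {B, E}.
In {A, B, C, D, E, F, G}, {E, G} is not a superkey ({E, G}⁺ restricted to this set is {C, D, E, G}), so split on E, G -> C, D into {C, D, E, G} and {A, B, E, F, G}.
In {C, D, E, G}, {G} is not a superkey ({G}⁺ restricted to this set is {C, G}), so split on G -> C into {C, G} and {D, E, G}.
{C, G}: every determinant is a superkey — BCNF.
{D, E, G}: every determinant is a superkey — BCNF.
In {A, B, E, F, G}, {B} is not a superkey ({B}⁺ restricted to this set is {A, B}), so split on B -> A into {A, B} and {B, E, F, G}.
{A, B}: every determinant is a superkey — BCNF.
{B, E, F, G}: every determinant is a superkey — BCNF.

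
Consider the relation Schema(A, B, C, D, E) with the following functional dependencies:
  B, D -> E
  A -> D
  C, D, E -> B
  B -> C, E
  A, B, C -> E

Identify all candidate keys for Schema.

No FD produces {A}, so it must be in every candidate key.
Closure of {A, B} is {A, B, C, D, E}, the whole schema; {A, B} is a candidate key.
Closure of {A, C, E} is {A, B, C, D, E}, the whole schema; {A, C, E} is a candidate key.
No proper subset of any of these is a key, and no other minimal superkey exists.

{A, B}, {A, C, E}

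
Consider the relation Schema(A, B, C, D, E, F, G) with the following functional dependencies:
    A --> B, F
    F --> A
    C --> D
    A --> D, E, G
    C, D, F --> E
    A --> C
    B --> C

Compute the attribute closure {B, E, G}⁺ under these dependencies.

{B, C, D, E, G}

Start with {B, E, G}.
B --> C applies; add {C} → now {B, C, E, G}.
C --> D applies; add {D} → now {B, C, D, E, G}.
No further FD applies.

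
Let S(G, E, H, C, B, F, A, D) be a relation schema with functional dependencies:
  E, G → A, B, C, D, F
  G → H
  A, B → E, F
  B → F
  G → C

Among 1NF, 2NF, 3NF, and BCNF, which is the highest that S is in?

Candidate keys: {A, B, G}, {E, G}. Prime attributes: {A, B, E, G}.
For G → H we have {G}⁺ = {C, G, H}; {G} is not a superkey, so BCNF fails.
Because {H} is non-prime and the left side of G → H is not a superkey, the relation is not in 3NF.
The proper key subset {G} of {E, G} determines non-prime {C, H}, so the relation is not even in 2NF.

1NF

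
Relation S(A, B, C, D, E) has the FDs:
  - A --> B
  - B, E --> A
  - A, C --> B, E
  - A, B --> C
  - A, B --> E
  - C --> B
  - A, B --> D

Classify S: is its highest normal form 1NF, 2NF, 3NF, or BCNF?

3NF

Candidate keys: {A}, {B, E}, {C, E}. Prime attributes: {A, B, C, E}.
C --> B breaks BCNF: {C}⁺ = {B, C}, so {C} is not a superkey.
Its right-hand attributes {B} are all prime, as are those of every other non-superkey FD — the relation is in 3NF.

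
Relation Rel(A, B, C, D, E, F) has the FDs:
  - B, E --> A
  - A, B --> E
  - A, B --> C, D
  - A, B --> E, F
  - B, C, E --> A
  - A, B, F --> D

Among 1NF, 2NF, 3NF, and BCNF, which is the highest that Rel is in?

Candidate keys: {A, B}, {B, E}. Prime attributes: {A, B, E}.
Each dependency's left side is a superkey — BCNF holds.

BCNF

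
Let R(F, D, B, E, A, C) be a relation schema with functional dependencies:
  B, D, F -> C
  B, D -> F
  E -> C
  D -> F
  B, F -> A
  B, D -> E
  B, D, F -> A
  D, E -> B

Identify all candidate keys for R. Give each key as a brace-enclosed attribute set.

{D} never appears on the right of any FD, so every key must include it.
{B, D} is a candidate key since {B, D}⁺ = {A, B, C, D, E, F} covers every attribute.
{D, E} is a candidate key since {D, E}⁺ = {A, B, C, D, E, F} covers every attribute.
No proper subset of any of these is a key, and no other minimal superkey exists.

{B, D}, {D, E}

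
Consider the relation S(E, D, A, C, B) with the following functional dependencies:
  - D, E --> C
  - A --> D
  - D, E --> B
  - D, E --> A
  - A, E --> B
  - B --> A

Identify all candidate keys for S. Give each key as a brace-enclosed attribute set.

{A, E}, {B, E}, {D, E}

No FD produces {E}, so it must be in every candidate key.
{A, E} is a candidate key since {A, E}⁺ = {A, B, C, D, E} covers every attribute.
{B, E} is a candidate key since {B, E}⁺ = {A, B, C, D, E} covers every attribute.
{D, E} is a candidate key since {D, E}⁺ = {A, B, C, D, E} covers every attribute.
No proper subset of any of these is a key, and no other minimal superkey exists.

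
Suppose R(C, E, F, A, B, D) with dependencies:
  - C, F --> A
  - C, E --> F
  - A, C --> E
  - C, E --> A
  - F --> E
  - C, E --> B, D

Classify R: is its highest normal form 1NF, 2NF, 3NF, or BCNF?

3NF

Candidate keys: {A, C}, {C, E}, {C, F}. Prime attributes: {A, C, E, F}.
F --> E breaks BCNF: {F}⁺ = {E, F}, so {F} is not a superkey.
But every attribute on its right side ({E}) is prime, and the same holds for every other non-superkey FD, so 3NF still holds.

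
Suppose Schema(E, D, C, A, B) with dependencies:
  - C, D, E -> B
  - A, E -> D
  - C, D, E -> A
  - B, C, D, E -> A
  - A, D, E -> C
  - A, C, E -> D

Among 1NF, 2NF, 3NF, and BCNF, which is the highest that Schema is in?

Candidate keys: {A, E}, {C, D, E}. Prime attributes: {A, C, D, E}.
The left-hand side of every FD is a superkey, so BCNF is satisfied.

BCNF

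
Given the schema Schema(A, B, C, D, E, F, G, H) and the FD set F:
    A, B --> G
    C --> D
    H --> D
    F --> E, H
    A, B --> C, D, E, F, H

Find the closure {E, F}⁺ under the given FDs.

{D, E, F, H}

Start with {E, F}.
F --> E, H applies; add {H} → now {E, F, H}.
H --> D applies; add {D} → now {D, E, F, H}.
No further FD applies.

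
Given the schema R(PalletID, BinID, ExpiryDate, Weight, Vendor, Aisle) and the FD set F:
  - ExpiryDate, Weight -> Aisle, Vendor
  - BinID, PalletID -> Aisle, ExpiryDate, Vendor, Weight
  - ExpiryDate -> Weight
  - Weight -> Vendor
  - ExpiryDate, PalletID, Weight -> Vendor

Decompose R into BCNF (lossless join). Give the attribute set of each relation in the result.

{Aisle, ExpiryDate, Weight}; {BinID, ExpiryDate, PalletID}; {Vendor, Weight}

Candidate key of the original relation: {BinID, PalletID}.
{Aisle, BinID, ExpiryDate, PalletID, Vendor, Weight}: {ExpiryDate, Weight} determines {Aisle, ExpiryDate, Vendor, Weight} here but is not a superkey — split on ExpiryDate, Weight -> Aisle, Vendor, giving {Aisle, ExpiryDate, Vendor, Weight} and {BinID, ExpiryDate, PalletID, Weight}.
{Aisle, ExpiryDate, Vendor, Weight}: {Weight} determines {Vendor, Weight} here but is not a superkey — split on Weight -> Vendor, giving {Vendor, Weight} and {Aisle, ExpiryDate, Weight}.
{Vendor, Weight}: every determinant is a superkey — BCNF.
{Aisle, ExpiryDate, Weight}: every determinant is a superkey — BCNF.
{BinID, ExpiryDate, PalletID, Weight}: {ExpiryDate} determines {ExpiryDate, Weight} here but is not a superkey — split on ExpiryDate -> Weight, giving {ExpiryDate, Weight} and {BinID, ExpiryDate, PalletID}.
{ExpiryDate, Weight}: every determinant is a superkey — BCNF.
{BinID, ExpiryDate, PalletID}: every determinant is a superkey — BCNF.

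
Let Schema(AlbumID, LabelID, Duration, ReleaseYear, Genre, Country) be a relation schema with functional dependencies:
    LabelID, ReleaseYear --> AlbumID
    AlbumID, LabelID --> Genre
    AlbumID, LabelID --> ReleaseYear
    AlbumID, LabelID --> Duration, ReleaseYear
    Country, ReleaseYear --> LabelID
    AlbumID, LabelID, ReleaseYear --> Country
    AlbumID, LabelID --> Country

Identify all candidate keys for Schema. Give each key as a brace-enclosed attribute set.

Closure of {AlbumID, LabelID} is {AlbumID, Country, Duration, Genre, LabelID, ReleaseYear}, the whole schema; {AlbumID, LabelID} is a candidate key.
Closure of {Country, ReleaseYear} is {AlbumID, Country, Duration, Genre, LabelID, ReleaseYear}, the whole schema; {Country, ReleaseYear} is a candidate key.
Closure of {LabelID, ReleaseYear} is {AlbumID, Country, Duration, Genre, LabelID, ReleaseYear}, the whole schema; {LabelID, ReleaseYear} is a candidate key.
No proper subset of any of these is a key, and no other minimal superkey exists.

{AlbumID, LabelID}, {Country, ReleaseYear}, {LabelID, ReleaseYear}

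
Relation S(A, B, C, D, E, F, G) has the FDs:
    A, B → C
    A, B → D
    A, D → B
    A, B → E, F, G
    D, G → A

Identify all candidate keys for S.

{A, B}, {A, D}, {D, G}

Closure of {A, B} is {A, B, C, D, E, F, G}, the whole schema; {A, B} is a candidate key.
Closure of {A, D} is {A, B, C, D, E, F, G}, the whole schema; {A, D} is a candidate key.
Closure of {D, G} is {A, B, C, D, E, F, G}, the whole schema; {D, G} is a candidate key.
These are minimal and exhaustive — every other superkey contains one of them.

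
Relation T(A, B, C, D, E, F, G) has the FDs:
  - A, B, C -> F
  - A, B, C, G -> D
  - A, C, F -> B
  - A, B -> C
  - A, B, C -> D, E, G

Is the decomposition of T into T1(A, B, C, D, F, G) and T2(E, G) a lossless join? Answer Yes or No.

Common attributes: {G}; their closure is {G}.
The closure covers neither T1 nor T2 entirely; the join is not lossless.

No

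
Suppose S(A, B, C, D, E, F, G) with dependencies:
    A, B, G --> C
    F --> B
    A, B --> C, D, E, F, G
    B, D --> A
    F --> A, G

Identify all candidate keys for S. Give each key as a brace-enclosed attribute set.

{A, B}, {B, D}, {F}

Closure of {F} is {A, B, C, D, E, F, G}, the whole schema; {F} is a candidate key.
Closure of {A, B} is {A, B, C, D, E, F, G}, the whole schema; {A, B} is a candidate key.
Closure of {B, D} is {A, B, C, D, E, F, G}, the whole schema; {B, D} is a candidate key.
Any other superkey properly contains one of these, so there are no further candidate keys.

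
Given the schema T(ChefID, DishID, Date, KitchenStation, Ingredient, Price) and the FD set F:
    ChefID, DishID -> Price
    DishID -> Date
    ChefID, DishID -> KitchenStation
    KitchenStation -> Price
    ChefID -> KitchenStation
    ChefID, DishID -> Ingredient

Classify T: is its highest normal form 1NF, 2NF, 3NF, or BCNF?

1NF

Candidate key: {ChefID, DishID}. Prime attributes: {ChefID, DishID}.
DishID -> Date: {DishID}⁺ = {Date, DishID}, which is not all of the attributes, so the left side is not a superkey — BCNF is violated.
DishID -> Date has non-prime {Date} on the right and a non-superkey on the left, so 3NF fails.
{ChefID} is a proper subset of the key {ChefID, DishID}, and {ChefID}⁺ contains the non-prime attributes {KitchenStation, Price} — a partial dependency, so 2NF is violated.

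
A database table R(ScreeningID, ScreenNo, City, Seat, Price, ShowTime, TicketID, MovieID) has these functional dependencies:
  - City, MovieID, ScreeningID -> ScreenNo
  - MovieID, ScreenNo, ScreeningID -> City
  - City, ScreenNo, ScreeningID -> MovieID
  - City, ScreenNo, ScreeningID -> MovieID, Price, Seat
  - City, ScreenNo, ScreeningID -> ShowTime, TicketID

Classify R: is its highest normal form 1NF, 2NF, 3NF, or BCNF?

BCNF

Candidate keys: {City, MovieID, ScreeningID}, {City, ScreenNo, ScreeningID}, {MovieID, ScreenNo, ScreeningID}. Prime attributes: {City, MovieID, ScreenNo, ScreeningID}.
Every FD has a superkey on the left, so the relation is in BCNF.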